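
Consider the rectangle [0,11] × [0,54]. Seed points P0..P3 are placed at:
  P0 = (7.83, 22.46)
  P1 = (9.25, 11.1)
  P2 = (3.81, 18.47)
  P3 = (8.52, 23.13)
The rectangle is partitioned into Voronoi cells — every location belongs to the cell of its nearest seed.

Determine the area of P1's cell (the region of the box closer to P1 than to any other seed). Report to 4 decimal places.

Area of P1's cell: 153.4615

1. box [0,11]×[0,54]: [(0, 0) (11, 0) (11, 54) (0, 54)]
2. ⊥bis P1·P0 via (8.54,16.78): [(0, 15.7125) (0, 0) (11, 0) (11, 17.0875)]  |A|=180.4
3. ⊥bis P1·P2 via (6.53,14.785): [(9.374, 16.8843) (0, 9.965) (0, 0) (11, 0) (11, 17.0875)]  |A|=153.4615
4. ⊥bis P1·P3 via (8.885,17.115): [(9.374, 16.8843) (0, 9.965) (0, 0) (11, 0) (11, 17.0875)]  |A|=153.4615
5. canonical 5-gon: [(9.374, 16.8843) (0, 9.965) (0, 0) (11, 0) (11, 17.0875)]
6. shoelace: 153.4615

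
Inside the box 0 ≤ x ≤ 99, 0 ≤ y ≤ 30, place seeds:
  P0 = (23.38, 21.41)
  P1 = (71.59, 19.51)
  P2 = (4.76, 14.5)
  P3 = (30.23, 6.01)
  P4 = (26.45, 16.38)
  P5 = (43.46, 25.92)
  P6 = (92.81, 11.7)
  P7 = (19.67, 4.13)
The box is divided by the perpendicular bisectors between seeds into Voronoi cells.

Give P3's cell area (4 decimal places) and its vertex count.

Area of P3's cell: 320.1431 (5 vertices)

1. box [0,99]×[0,30]: [(0, 0) (99, 0) (99, 30) (0, 30)]
2. ⊥bis P3·P0 via (26.805,13.71): [(0, 1.787) (0, 0) (99, 0) (99, 30) (63.4278, 30)]  |A|=2075.256
3. ⊥bis P3·P1 via (50.91,12.76): [(47.5832, 22.9523) (0, 1.787) (0, 0) (55.0749, 0)]  |A|=674.5622
4. ⊥bis P3·P2 via (17.495,10.255): [(47.5832, 22.9523) (17.2265, 9.4494) (14.0767, 0) (55.0749, 0)]  |A|=592.6622
5. ⊥bis P3·P4 via (28.34,11.195): [(48.9667, 18.7137) (16.3517, 6.8251) (14.0767, 0) (55.0749, 0)]  |A|=481.3912
6. ⊥bis P3·P5 via (36.845,15.965): [(53.4696, 4.9181) (38.4678, 14.8867) (16.3517, 6.8251) (14.0767, 0) (55.0749, 0)]  |A|=400.3553
7. ⊥bis P3·P6 via (61.52,8.855): [(53.4696, 4.9181) (38.4678, 14.8867) (16.3517, 6.8251) (14.0767, 0) (55.0749, 0)]  |A|=400.3553
8. ⊥bis P3·P7 via (24.95,5.07): [(53.4696, 4.9181) (38.4678, 14.8867) (24.1326, 9.6613) (25.8526, 0) (55.0749, 0)]  |A|=320.1431
9. canonical 5-gon: [(53.4696, 4.9181) (38.4678, 14.8867) (24.1326, 9.6613) (25.8526, 0) (55.0749, 0)]
10. shoelace: 320.1431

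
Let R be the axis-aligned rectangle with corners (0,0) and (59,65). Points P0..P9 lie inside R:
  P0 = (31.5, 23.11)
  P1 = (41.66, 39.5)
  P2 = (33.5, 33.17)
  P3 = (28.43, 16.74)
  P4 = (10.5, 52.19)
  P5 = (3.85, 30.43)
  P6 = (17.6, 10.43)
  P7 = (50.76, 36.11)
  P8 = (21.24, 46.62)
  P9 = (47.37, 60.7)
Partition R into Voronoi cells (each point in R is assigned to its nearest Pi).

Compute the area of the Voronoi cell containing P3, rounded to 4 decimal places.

Area of P3's cell: 505.0281

1. box [0,59]×[0,65]: [(0, 0) (59, 0) (59, 65) (0, 65)]
2. ⊥bis P3·P0 via (29.965,19.925): [(0, 34.3665) (0, 0) (59, 0) (59, 5.9317)]  |A|=1188.7972
3. ⊥bis P3·P1 via (35.045,28.12): [(0, 34.3665) (0, 0) (59, 0) (59, 5.9317)]  |A|=1188.7972
4. ⊥bis P3·P2 via (30.965,24.955): [(0, 34.3665) (0, 0) (59, 0) (59, 5.9317)]  |A|=1188.7972
5. ⊥bis P3·P4 via (19.465,34.465): [(9.8677, 29.6108) (0, 24.6199) (0, 0) (59, 0) (59, 5.9317)]  |A|=1140.7091
6. ⊥bis P3·P5 via (16.14,23.585): [(17.4586, 25.9524) (3.0042, 0) (59, 0) (59, 5.9317)]  |A|=849.8193
7. ⊥bis P3·P6 via (23.015,13.585): [(17.4586, 25.9524) (16.6525, 24.5051) (30.9302, 0) (59, 0) (59, 5.9317)]  |A|=507.654
8. ⊥bis P3·P7 via (39.595,26.425): [(56.2021, 7.2801) (17.4586, 25.9524) (16.6525, 24.5051) (30.9302, 0) (59, 0) (59, 4.0547)]  |A|=505.0281
9. ⊥bis P3·P8 via (24.835,31.68): [(56.2021, 7.2801) (17.4586, 25.9524) (16.6525, 24.5051) (30.9302, 0) (59, 0) (59, 4.0547)]  |A|=505.0281
10. ⊥bis P3·P9 via (37.9,38.72): [(56.2021, 7.2801) (17.4586, 25.9524) (16.6525, 24.5051) (30.9302, 0) (59, 0) (59, 4.0547)]  |A|=505.0281
11. canonical 6-gon: [(56.2021, 7.2801) (17.4586, 25.9524) (16.6525, 24.5051) (30.9302, 0) (59, 0) (59, 4.0547)]
12. shoelace: 505.0281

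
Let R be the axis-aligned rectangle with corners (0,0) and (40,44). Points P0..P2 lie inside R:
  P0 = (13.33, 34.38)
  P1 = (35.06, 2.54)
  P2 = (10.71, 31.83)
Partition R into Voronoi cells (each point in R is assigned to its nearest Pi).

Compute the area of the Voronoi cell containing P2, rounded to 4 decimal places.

1. box [0,40]×[0,44]: [(0, 0) (40, 0) (40, 44) (0, 44)]
2. ⊥bis P2·P0 via (12.02,33.105): [(0, 0) (40, 0) (40, 4.3569) (1.4161, 44) (0, 44)]  |A|=995.2075
3. ⊥bis P2·P1 via (22.885,17.185): [(0, 0) (2.2136, 0) (25.4441, 19.3124) (1.4161, 44) (0, 44)]  |A|=598.624
4. canonical 5-gon: [(0, 0) (2.2136, 0) (25.4441, 19.3124) (1.4161, 44) (0, 44)]
5. shoelace: 598.624

Area of P2's cell: 598.6240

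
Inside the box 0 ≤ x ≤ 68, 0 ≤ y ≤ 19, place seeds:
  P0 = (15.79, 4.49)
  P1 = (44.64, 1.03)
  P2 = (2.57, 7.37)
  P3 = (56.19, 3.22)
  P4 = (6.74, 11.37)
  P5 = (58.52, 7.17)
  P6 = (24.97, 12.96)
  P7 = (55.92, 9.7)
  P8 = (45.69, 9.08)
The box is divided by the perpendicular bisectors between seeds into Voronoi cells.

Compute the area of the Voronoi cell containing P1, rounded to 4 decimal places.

Area of P1's cell: 98.7896

1. box [0,68]×[0,19]: [(0, 0) (68, 0) (68, 19) (0, 19)]
2. ⊥bis P1·P0 via (30.215,2.76): [(29.884, 0) (68, 0) (68, 19) (32.1627, 19)]  |A|=702.5567
3. ⊥bis P1·P2 via (23.605,4.2): [(29.884, 0) (68, 0) (68, 19) (32.1627, 19)]  |A|=702.5567
4. ⊥bis P1·P3 via (50.415,2.125): [(29.884, 0) (50.8179, 0) (47.2153, 19) (32.1627, 19)]  |A|=341.8725
5. ⊥bis P1·P4 via (25.69,6.2): [(29.884, 0) (50.8179, 0) (47.2153, 19) (32.1627, 19)]  |A|=341.8725
6. ⊥bis P1·P5 via (51.58,4.1): [(29.884, 0) (50.8179, 0) (48.8856, 10.1909) (44.9888, 19) (32.1627, 19)]  |A|=332.0656
7. ⊥bis P1·P6 via (34.805,6.995): [(30.5625, 0) (50.8179, 0) (48.8856, 10.1909) (44.9888, 19) (42.0861, 19)]  |A|=231.3472
8. ⊥bis P1·P7 via (50.28,5.365): [(41.0778, 17.3374) (30.5625, 0) (50.8179, 0) (49.6437, 6.1929)]  |A|=195.5695
9. ⊥bis P1·P8 via (45.165,5.055): [(34.4741, 6.4495) (30.5625, 0) (50.8179, 0) (49.9785, 4.4272)]  |A|=98.7896
10. canonical 4-gon: [(34.4741, 6.4495) (30.5625, 0) (50.8179, 0) (49.9785, 4.4272)]
11. shoelace: 98.7896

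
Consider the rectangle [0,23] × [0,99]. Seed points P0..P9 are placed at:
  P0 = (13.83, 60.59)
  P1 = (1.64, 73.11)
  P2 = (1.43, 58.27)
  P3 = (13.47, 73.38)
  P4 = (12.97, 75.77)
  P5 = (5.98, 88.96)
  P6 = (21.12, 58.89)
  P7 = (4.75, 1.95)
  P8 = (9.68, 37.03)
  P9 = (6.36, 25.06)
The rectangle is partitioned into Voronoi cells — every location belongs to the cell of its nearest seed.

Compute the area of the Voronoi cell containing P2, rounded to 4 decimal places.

Area of P2's cell: 149.4834

1. box [0,23]×[0,99]: [(0, 0) (23, 0) (23, 99) (0, 99)]
2. ⊥bis P2·P0 via (7.63,59.43): [(0, 0) (18.7492, 0) (0.2266, 99) (0, 99)]  |A|=939.2992
3. ⊥bis P2·P1 via (1.535,65.69): [(0, 65.7117) (0, 0) (18.7492, 0) (6.4718, 65.6201)]  |A|=827.7993
4. ⊥bis P2·P3 via (7.45,65.825): [(0, 65.7117) (0, 0) (18.7492, 0) (6.4718, 65.6201)]  |A|=827.7993
5. ⊥bis P2·P4 via (7.2,67.02): [(0, 65.7117) (0, 0) (18.7492, 0) (6.4718, 65.6201)]  |A|=827.7993
6. ⊥bis P2·P5 via (3.705,73.615): [(0, 65.7117) (0, 0) (18.7492, 0) (6.4718, 65.6201)]  |A|=827.7993
7. ⊥bis P2·P6 via (11.275,58.58): [(0, 65.7117) (0, 0) (13.1196, 0) (11.9804, 36.1779) (6.4718, 65.6201)]  |A|=725.966
8. ⊥bis P2·P7 via (3.09,30.11): [(0, 65.7117) (0, 29.9278) (12.1546, 30.6444) (11.9804, 36.1779) (6.4718, 65.6201)]  |A|=343.0646
9. ⊥bis P2·P8 via (5.555,47.65): [(0, 65.7117) (0, 45.4923) (9.5441, 49.1994) (6.4718, 65.6201)]  |A|=149.4834
10. ⊥bis P2·P9 via (3.895,41.665): [(0, 65.7117) (0, 45.4923) (9.5441, 49.1994) (6.4718, 65.6201)]  |A|=149.4834
11. canonical 4-gon: [(0, 65.7117) (0, 45.4923) (9.5441, 49.1994) (6.4718, 65.6201)]
12. shoelace: 149.4834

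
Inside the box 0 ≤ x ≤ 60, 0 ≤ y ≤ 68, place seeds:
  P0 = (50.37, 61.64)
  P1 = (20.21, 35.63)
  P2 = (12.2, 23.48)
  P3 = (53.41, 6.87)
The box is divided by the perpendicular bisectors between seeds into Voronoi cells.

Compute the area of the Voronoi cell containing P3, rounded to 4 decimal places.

1. box [0,60]×[0,68]: [(0, 0) (60, 0) (60, 68) (0, 68)]
2. ⊥bis P3·P0 via (51.89,34.255): [(0, 31.3749) (0, 0) (60, 0) (60, 34.7051)]  |A|=1982.3999
3. ⊥bis P3·P1 via (36.81,21.25): [(47.8831, 34.0326) (18.4019, 0) (60, 0) (60, 34.7051)]  |A|=918.1053
4. ⊥bis P3·P2 via (32.805,15.175): [(47.8831, 34.0326) (33.8993, 17.8899) (26.6886, 0) (60, 0) (60, 34.7051)]  |A|=843.9809
5. canonical 5-gon: [(47.8831, 34.0326) (33.8993, 17.8899) (26.6886, 0) (60, 0) (60, 34.7051)]
6. shoelace: 843.9809

Area of P3's cell: 843.9809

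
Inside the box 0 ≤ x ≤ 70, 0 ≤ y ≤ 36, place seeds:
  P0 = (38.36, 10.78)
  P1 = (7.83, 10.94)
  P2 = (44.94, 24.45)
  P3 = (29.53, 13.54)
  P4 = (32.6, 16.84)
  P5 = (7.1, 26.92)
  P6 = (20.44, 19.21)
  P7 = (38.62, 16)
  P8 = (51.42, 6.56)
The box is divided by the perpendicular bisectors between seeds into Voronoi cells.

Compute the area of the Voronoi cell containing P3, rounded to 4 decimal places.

1. box [0,70]×[0,36]: [(0, 0) (70, 0) (70, 36) (0, 36)]
2. ⊥bis P3·P0 via (33.945,12.16): [(0, 0) (30.1441, 0) (41.3967, 36) (0, 36)]  |A|=1287.7349
3. ⊥bis P3·P1 via (18.68,12.24): [(20.1465, 0) (30.1441, 0) (41.3967, 36) (15.8332, 36)]  |A|=640.0999
4. ⊥bis P3·P2 via (37.235,18.995): [(20.1465, 0) (30.1441, 0) (36.4347, 20.1253) (25.1958, 36) (15.8332, 36)]  |A|=511.5079
5. ⊥bis P3·P4 via (31.065,15.19): [(16.7285, 28.5273) (20.1465, 0) (30.1441, 0) (34.0299, 12.4317)]  |A|=281.417
6. ⊥bis P3·P5 via (18.315,20.23): [(20.9319, 24.6169) (17.8217, 19.4031) (20.1465, 0) (30.1441, 0) (34.0299, 12.4317)]  |A|=264.3785
7. ⊥bis P3·P6 via (24.985,16.375): [(26.7499, 19.2044) (19.2803, 7.2294) (20.1465, 0) (30.1441, 0) (34.0299, 12.4317)]  |A|=186.5959
8. ⊥bis P3·P7 via (34.075,14.77): [(26.7499, 19.2044) (19.2803, 7.2294) (20.1465, 0) (30.1441, 0) (34.0299, 12.4317)]  |A|=186.5959
9. ⊥bis P3·P8 via (40.475,10.05): [(26.7499, 19.2044) (19.2803, 7.2294) (20.1465, 0) (30.1441, 0) (34.0299, 12.4317)]  |A|=186.5959
10. canonical 5-gon: [(26.7499, 19.2044) (19.2803, 7.2294) (20.1465, 0) (30.1441, 0) (34.0299, 12.4317)]
11. shoelace: 186.5959

Area of P3's cell: 186.5959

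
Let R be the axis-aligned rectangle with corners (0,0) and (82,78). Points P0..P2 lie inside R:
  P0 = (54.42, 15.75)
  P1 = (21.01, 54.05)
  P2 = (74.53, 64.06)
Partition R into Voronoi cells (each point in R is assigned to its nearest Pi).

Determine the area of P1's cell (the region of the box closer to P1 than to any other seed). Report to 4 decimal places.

Area of P1's cell: 2620.6587

1. box [0,82]×[0,78]: [(0, 0) (82, 0) (82, 78) (0, 78)]
2. ⊥bis P1·P0 via (37.715,34.9): [(0, 2.0003) (82, 73.5309) (82, 78) (0, 78)]  |A|=3299.2221
3. ⊥bis P1·P2 via (47.77,59.055): [(0, 2.0003) (50.2437, 45.8291) (44.2267, 78) (0, 78)]  |A|=2620.6587
4. canonical 4-gon: [(0, 2.0003) (50.2437, 45.8291) (44.2267, 78) (0, 78)]
5. shoelace: 2620.6587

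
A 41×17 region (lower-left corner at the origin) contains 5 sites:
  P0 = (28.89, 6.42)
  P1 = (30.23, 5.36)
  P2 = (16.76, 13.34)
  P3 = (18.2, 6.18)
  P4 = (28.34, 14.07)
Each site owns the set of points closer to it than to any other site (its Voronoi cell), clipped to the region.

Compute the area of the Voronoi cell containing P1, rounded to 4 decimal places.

Area of P1's cell: 132.5375

1. box [0,41]×[0,17]: [(0, 0) (41, 0) (41, 17) (0, 17)]
2. ⊥bis P1·P0 via (29.56,5.89): [(24.9007, 0) (41, 0) (41, 17) (38.3485, 17)]  |A|=159.3813
3. ⊥bis P1·P2 via (23.495,9.35): [(24.9007, 0) (41, 0) (41, 17) (38.3485, 17)]  |A|=159.3813
4. ⊥bis P1·P3 via (24.215,5.77): [(24.9007, 0) (41, 0) (41, 17) (38.3485, 17)]  |A|=159.3813
5. ⊥bis P1·P4 via (29.285,9.715): [(33.2697, 10.5797) (24.9007, 0) (41, 0) (41, 12.2571)]  |A|=132.5375
6. canonical 4-gon: [(33.2697, 10.5797) (24.9007, 0) (41, 0) (41, 12.2571)]
7. shoelace: 132.5375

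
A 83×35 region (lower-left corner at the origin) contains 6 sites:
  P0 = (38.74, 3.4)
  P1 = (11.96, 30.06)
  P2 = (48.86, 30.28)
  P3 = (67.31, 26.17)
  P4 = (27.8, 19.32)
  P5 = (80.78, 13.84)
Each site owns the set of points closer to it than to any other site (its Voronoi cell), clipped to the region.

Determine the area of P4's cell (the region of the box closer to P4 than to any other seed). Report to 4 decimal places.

1. box [0,83]×[0,35]: [(0, 0) (83, 0) (83, 35) (0, 35)]
2. ⊥bis P4·P0 via (33.27,11.36): [(0, 0) (16.7388, 0) (67.6712, 35) (0, 35)]  |A|=1477.1747
3. ⊥bis P4·P1 via (19.88,24.69): [(3.1394, 0) (16.7388, 0) (67.6712, 35) (26.8705, 35)]  |A|=952.001
4. ⊥bis P4·P2 via (38.33,24.8): [(3.1394, 0) (16.7388, 0) (42.1491, 17.4616) (33.0217, 35) (26.8705, 35)]  |A|=648.1525
5. ⊥bis P4·P3 via (47.555,22.745): [(3.1394, 0) (16.7388, 0) (42.1491, 17.4616) (33.0217, 35) (26.8705, 35)]  |A|=648.1525
6. ⊥bis P4·P5 via (54.29,16.58): [(3.1394, 0) (16.7388, 0) (42.1491, 17.4616) (33.0217, 35) (26.8705, 35)]  |A|=648.1525
7. canonical 5-gon: [(3.1394, 0) (16.7388, 0) (42.1491, 17.4616) (33.0217, 35) (26.8705, 35)]
8. shoelace: 648.1525

Area of P4's cell: 648.1525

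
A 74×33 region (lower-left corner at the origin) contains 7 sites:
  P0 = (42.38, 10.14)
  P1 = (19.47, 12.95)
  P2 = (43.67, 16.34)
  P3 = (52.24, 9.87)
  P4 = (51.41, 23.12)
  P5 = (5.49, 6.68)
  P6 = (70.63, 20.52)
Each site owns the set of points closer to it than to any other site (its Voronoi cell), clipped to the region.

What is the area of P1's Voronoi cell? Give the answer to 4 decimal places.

Area of P1's cell: 688.1494

1. box [0,74]×[0,33]: [(0, 0) (74, 0) (74, 33) (0, 33)]
2. ⊥bis P1·P0 via (30.925,11.545): [(0, 0) (29.509, 0) (33.5565, 33) (0, 33)]  |A|=1040.5807
3. ⊥bis P1·P2 via (31.57,14.645): [(0, 0) (29.509, 0) (31.4288, 15.6528) (28.9988, 33) (0, 33)]  |A|=1001.0485
4. ⊥bis P1·P3 via (35.855,11.41): [(0, 0) (29.509, 0) (31.4288, 15.6528) (28.9988, 33) (0, 33)]  |A|=1001.0485
5. ⊥bis P1·P4 via (35.44,18.035): [(0, 0) (29.509, 0) (31.4288, 15.6528) (28.9988, 33) (0, 33)]  |A|=1001.0485
6. ⊥bis P1·P5 via (12.48,9.815): [(16.882, 0) (29.509, 0) (31.4288, 15.6528) (28.9988, 33) (2.0816, 33)]  |A|=688.1494
7. ⊥bis P1·P6 via (45.05,16.735): [(16.882, 0) (29.509, 0) (31.4288, 15.6528) (28.9988, 33) (2.0816, 33)]  |A|=688.1494
8. canonical 5-gon: [(16.882, 0) (29.509, 0) (31.4288, 15.6528) (28.9988, 33) (2.0816, 33)]
9. shoelace: 688.1494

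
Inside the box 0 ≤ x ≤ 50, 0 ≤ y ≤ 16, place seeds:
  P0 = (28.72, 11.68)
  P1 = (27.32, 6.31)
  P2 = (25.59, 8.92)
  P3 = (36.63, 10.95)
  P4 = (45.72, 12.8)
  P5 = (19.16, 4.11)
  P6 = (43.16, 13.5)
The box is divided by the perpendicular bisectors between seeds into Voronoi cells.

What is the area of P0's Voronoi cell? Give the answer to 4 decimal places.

1. box [0,50]×[0,16]: [(0, 0) (50, 0) (50, 16) (0, 16)]
2. ⊥bis P0·P1 via (28.02,8.995): [(50, 3.2646) (50, 16) (1.1508, 16)]  |A|=311.0558
3. ⊥bis P0·P2 via (27.155,10.3): [(28.391, 8.8983) (50, 3.2646) (50, 16) (22.1288, 16)]  |A|=236.5658
4. ⊥bis P0·P3 via (32.675,11.315): [(28.391, 8.8983) (32.3566, 7.8644) (33.1074, 16) (22.1288, 16)]  |A|=55.5024
5. ⊥bis P0·P4 via (37.22,12.24): [(28.391, 8.8983) (32.3566, 7.8644) (33.1074, 16) (22.1288, 16)]  |A|=55.5024
6. ⊥bis P0·P5 via (23.94,7.895): [(28.391, 8.8983) (32.3566, 7.8644) (33.1074, 16) (22.1288, 16)]  |A|=55.5024
7. ⊥bis P0·P6 via (35.94,12.59): [(28.391, 8.8983) (32.3566, 7.8644) (33.1074, 16) (22.1288, 16)]  |A|=55.5024
8. canonical 4-gon: [(28.391, 8.8983) (32.3566, 7.8644) (33.1074, 16) (22.1288, 16)]
9. shoelace: 55.5024

Area of P0's cell: 55.5024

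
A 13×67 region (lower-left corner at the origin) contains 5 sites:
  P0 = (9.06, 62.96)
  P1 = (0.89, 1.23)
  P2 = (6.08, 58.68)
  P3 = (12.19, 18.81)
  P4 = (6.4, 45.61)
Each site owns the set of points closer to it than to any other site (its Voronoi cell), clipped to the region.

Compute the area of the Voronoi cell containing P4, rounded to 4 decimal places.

1. box [0,13]×[0,67]: [(0, 0) (13, 0) (13, 67) (0, 67)]
2. ⊥bis P4·P0 via (7.73,54.285): [(0, 55.4701) (0, 0) (13, 0) (13, 53.477)]  |A|=708.1565
3. ⊥bis P4·P1 via (3.645,23.42): [(0, 55.4701) (0, 23.8725) (13, 22.2585) (13, 53.477)]  |A|=408.3045
4. ⊥bis P4·P2 via (6.24,52.145): [(0, 51.9922) (0, 23.8725) (13, 22.2585) (13, 52.3105)]  |A|=378.1158
5. ⊥bis P4·P3 via (9.295,32.21): [(0, 51.9922) (0, 30.2019) (13, 33.0104) (13, 52.3105)]  |A|=267.0877
6. canonical 4-gon: [(0, 51.9922) (0, 30.2019) (13, 33.0104) (13, 52.3105)]
7. shoelace: 267.0877

Area of P4's cell: 267.0877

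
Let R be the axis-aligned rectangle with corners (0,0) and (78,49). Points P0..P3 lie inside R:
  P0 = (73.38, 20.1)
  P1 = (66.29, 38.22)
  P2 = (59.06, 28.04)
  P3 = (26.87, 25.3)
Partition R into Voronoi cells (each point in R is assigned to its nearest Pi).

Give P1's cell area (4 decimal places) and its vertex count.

Area of P1's cell: 457.3639 (5 vertices)

1. box [0,78]×[0,49]: [(0, 0) (78, 0) (78, 49) (0, 49)]
2. ⊥bis P1·P0 via (69.835,29.16): [(0, 1.8349) (78, 32.3548) (78, 49) (0, 49)]  |A|=2488.6001
3. ⊥bis P1·P2 via (62.675,33.13): [(68.8226, 28.7639) (78, 32.3548) (78, 49) (40.3297, 49)]  |A|=457.5304
4. ⊥bis P1·P3 via (46.58,31.76): [(41.1115, 48.4447) (68.8226, 28.7639) (78, 32.3548) (78, 49) (40.9295, 49)]  |A|=457.3639
5. canonical 5-gon: [(41.1115, 48.4447) (68.8226, 28.7639) (78, 32.3548) (78, 49) (40.9295, 49)]
6. shoelace: 457.3639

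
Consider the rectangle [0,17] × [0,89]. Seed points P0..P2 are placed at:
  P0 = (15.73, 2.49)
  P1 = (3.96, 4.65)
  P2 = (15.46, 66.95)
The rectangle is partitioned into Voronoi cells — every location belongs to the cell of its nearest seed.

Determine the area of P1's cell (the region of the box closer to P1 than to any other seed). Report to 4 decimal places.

Area of P1's cell: 452.0327

1. box [0,17]×[0,89]: [(0, 0) (17, 0) (17, 89) (0, 89)]
2. ⊥bis P1·P0 via (9.845,3.57): [(0, 0) (9.1898, 0) (17, 42.5581) (17, 89) (0, 89)]  |A|=1346.8072
3. ⊥bis P1·P2 via (9.71,35.8): [(0, 37.5924) (0, 0) (9.1898, 0) (15.5615, 34.7199)]  |A|=452.0327
4. canonical 4-gon: [(0, 37.5924) (0, 0) (9.1898, 0) (15.5615, 34.7199)]
5. shoelace: 452.0327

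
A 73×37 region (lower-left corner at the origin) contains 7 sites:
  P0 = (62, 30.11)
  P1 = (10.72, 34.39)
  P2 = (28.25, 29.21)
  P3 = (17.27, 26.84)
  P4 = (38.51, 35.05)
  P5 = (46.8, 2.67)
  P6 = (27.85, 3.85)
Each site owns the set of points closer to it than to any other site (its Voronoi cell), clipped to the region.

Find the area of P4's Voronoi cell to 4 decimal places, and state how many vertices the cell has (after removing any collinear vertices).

1. box [0,73]×[0,37]: [(0, 0) (73, 0) (73, 37) (0, 37)]
2. ⊥bis P4·P0 via (50.255,32.58): [(0, 0) (43.4034, 0) (51.1845, 37) (0, 37)]  |A|=1749.8759
3. ⊥bis P4·P1 via (24.615,34.72): [(25.4396, 0) (43.4034, 0) (51.1845, 37) (24.5609, 37)]  |A|=824.8679
4. ⊥bis P4·P2 via (33.38,32.13): [(45.6332, 10.603) (51.1845, 37) (30.608, 37)]  |A|=271.5795
5. ⊥bis P4·P3 via (27.89,30.945): [(45.6332, 10.603) (51.1845, 37) (30.608, 37)]  |A|=271.5795
6. ⊥bis P4·P5 via (42.655,18.86): [(41.1523, 18.4753) (47.6379, 20.1357) (51.1845, 37) (30.608, 37)]  |A|=242.3309
7. ⊥bis P4·P6 via (33.18,19.45): [(41.1523, 18.4753) (47.6379, 20.1357) (51.1845, 37) (30.608, 37)]  |A|=242.3309
8. canonical 4-gon: [(41.1523, 18.4753) (47.6379, 20.1357) (51.1845, 37) (30.608, 37)]
9. shoelace: 242.3309

Area of P4's cell: 242.3309 (4 vertices)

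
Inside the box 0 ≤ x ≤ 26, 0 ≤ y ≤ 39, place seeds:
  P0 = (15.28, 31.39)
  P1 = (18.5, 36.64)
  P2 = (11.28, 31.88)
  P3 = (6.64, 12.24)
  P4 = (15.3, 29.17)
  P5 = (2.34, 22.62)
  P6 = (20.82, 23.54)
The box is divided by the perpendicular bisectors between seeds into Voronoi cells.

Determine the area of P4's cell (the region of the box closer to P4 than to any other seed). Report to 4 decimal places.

1. box [0,26]×[0,39]: [(0, 0) (26, 0) (26, 39) (0, 39)]
2. ⊥bis P4·P0 via (15.29,30.28): [(0, 30.1423) (0, 0) (26, 0) (26, 30.3765)]  |A|=786.7436
3. ⊥bis P4·P1 via (16.9,32.905): [(22.8684, 30.3483) (0, 30.1423) (0, 0) (26, 0) (26, 29.0067)]  |A|=784.5988
4. ⊥bis P4·P2 via (13.29,30.525): [(22.8684, 30.3483) (13.1116, 30.2604) (0, 10.8107) (0, 0) (26, 0) (26, 29.0067)]  |A|=657.8648
5. ⊥bis P4·P3 via (10.97,20.705): [(22.8684, 30.3483) (13.1116, 30.2604) (7.7726, 22.3405) (26, 13.0169) (26, 29.0067)]  |A|=206.7925
6. ⊥bis P4·P5 via (8.82,25.895): [(22.8684, 30.3483) (13.1116, 30.2604) (9.3979, 24.7515) (11.608, 20.3787) (26, 13.0169) (26, 29.0067)]  |A|=200.5747
7. ⊥bis P4·P6 via (18.06,26.355): [(22.126, 30.3416) (13.1116, 30.2604) (9.3979, 24.7515) (11.608, 20.3787) (11.8423, 20.2588)]  |A|=60.4828
8. canonical 5-gon: [(22.126, 30.3416) (13.1116, 30.2604) (9.3979, 24.7515) (11.608, 20.3787) (11.8423, 20.2588)]
9. shoelace: 60.4828

Area of P4's cell: 60.4828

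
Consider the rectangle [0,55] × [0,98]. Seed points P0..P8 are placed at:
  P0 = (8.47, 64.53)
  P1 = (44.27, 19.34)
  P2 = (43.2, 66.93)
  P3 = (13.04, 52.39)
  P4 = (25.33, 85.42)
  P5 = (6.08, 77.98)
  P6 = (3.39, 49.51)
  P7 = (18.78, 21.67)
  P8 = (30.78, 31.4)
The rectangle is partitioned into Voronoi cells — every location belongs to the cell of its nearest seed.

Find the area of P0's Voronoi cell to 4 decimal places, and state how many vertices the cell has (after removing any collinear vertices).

Area of P0's cell: 297.0654 (6 vertices)

1. box [0,55]×[0,98]: [(0, 0) (55, 0) (55, 98) (0, 98)]
2. ⊥bis P0·P1 via (26.37,41.935): [(0, 21.0444) (55, 64.616) (55, 98) (0, 98)]  |A|=3034.3391
3. ⊥bis P0·P2 via (25.835,65.73): [(0, 21.0444) (27.4218, 42.7682) (23.605, 98) (0, 98)]  |A|=1707.0021
4. ⊥bis P0·P3 via (10.755,58.46): [(0, 54.4114) (25.9423, 64.1771) (23.605, 98) (0, 98)]  |A|=964.5892
5. ⊥bis P0·P4 via (16.9,74.975): [(0, 88.6147) (0, 54.4114) (25.9423, 64.1771) (25.6862, 67.8838)]  |A|=488.6073
6. ⊥bis P0·P5 via (7.275,71.255): [(18.9407, 73.3279) (0, 69.9623) (0, 54.4114) (25.9423, 64.1771) (25.6862, 67.8838)]  |A|=311.9615
7. ⊥bis P0·P6 via (5.93,57.02): [(18.9407, 73.3279) (0, 69.9623) (0, 59.0256) (6.4566, 56.8419) (25.9423, 64.1771) (25.6862, 67.8838)]  |A|=297.0654
8. ⊥bis P0·P7 via (13.625,43.1): [(18.9407, 73.3279) (0, 69.9623) (0, 59.0256) (6.4566, 56.8419) (25.9423, 64.1771) (25.6862, 67.8838)]  |A|=297.0654
9. ⊥bis P0·P8 via (19.625,47.965): [(18.9407, 73.3279) (0, 69.9623) (0, 59.0256) (6.4566, 56.8419) (25.9423, 64.1771) (25.6862, 67.8838)]  |A|=297.0654
10. canonical 6-gon: [(18.9407, 73.3279) (0, 69.9623) (0, 59.0256) (6.4566, 56.8419) (25.9423, 64.1771) (25.6862, 67.8838)]
11. shoelace: 297.0654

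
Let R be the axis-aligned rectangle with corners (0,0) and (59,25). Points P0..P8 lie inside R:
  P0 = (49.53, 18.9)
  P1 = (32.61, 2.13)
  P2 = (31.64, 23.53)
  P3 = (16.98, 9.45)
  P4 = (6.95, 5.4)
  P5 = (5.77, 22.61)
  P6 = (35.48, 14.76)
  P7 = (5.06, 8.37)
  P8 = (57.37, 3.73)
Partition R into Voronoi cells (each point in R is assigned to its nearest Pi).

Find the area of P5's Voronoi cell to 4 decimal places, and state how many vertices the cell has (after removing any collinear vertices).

1. box [0,59]×[0,25]: [(0, 0) (59, 0) (59, 25) (0, 25)]
2. ⊥bis P5·P0 via (27.65,20.755): [(0, 0) (25.8904, 0) (28.0099, 25) (0, 25)]  |A|=673.7534
3. ⊥bis P5·P1 via (19.19,12.37): [(0, 0) (9.7512, 0) (27.9077, 23.795) (28.0099, 25) (0, 25)]  |A|=481.7375
4. ⊥bis P5·P2 via (18.705,23.07): [(0, 0) (9.7512, 0) (19.0902, 12.2392) (18.6364, 25) (0, 25)]  |A|=417.2081
5. ⊥bis P5·P3 via (11.375,16.03): [(0, 6.3405) (18.7325, 22.2973) (18.6364, 25) (0, 25)]  |A|=199.9538
6. ⊥bis P5·P4 via (6.36,14.005): [(0, 13.5689) (9.2287, 14.2017) (18.7325, 22.2973) (18.6364, 25) (0, 25)]  |A|=166.5995
7. ⊥bis P5·P6 via (20.625,18.685): [(0, 13.5689) (9.2287, 14.2017) (18.7325, 22.2973) (18.6364, 25) (0, 25)]  |A|=166.5995
8. ⊥bis P5·P7 via (5.415,15.49): [(0, 15.76) (10.4466, 15.2391) (18.7325, 22.2973) (18.6364, 25) (0, 25)]  |A|=150.7532
9. ⊥bis P5·P8 via (31.57,13.17): [(0, 15.76) (10.4466, 15.2391) (18.7325, 22.2973) (18.6364, 25) (0, 25)]  |A|=150.7532
10. canonical 5-gon: [(0, 15.76) (10.4466, 15.2391) (18.7325, 22.2973) (18.6364, 25) (0, 25)]
11. shoelace: 150.7532

Area of P5's cell: 150.7532 (5 vertices)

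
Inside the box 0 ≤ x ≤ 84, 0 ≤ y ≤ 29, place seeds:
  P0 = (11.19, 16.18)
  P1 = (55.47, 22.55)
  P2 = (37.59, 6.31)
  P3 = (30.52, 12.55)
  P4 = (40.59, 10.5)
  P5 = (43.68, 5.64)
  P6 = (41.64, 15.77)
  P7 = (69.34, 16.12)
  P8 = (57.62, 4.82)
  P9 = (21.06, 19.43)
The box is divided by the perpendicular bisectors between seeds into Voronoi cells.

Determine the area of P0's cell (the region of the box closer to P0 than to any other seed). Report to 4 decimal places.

1. box [0,84]×[0,29]: [(0, 0) (84, 0) (84, 29) (0, 29)]
2. ⊥bis P0·P1 via (33.33,19.365): [(0, 0) (36.1158, 0) (31.9439, 29) (0, 29)]  |A|=986.8661
3. ⊥bis P0·P2 via (24.39,11.245): [(0, 0) (20.1859, 0) (31.0279, 29) (0, 29)]  |A|=742.6009
4. ⊥bis P0·P3 via (20.855,14.365): [(0, 0) (18.1574, 0) (23.6033, 29) (0, 29)]  |A|=605.5302
5. ⊥bis P0·P4 via (25.89,13.34): [(0, 0) (18.1574, 0) (23.6033, 29) (0, 29)]  |A|=605.5302
6. ⊥bis P0·P5 via (27.435,10.91): [(0, 0) (18.1574, 0) (23.6033, 29) (0, 29)]  |A|=605.5302
7. ⊥bis P0·P6 via (26.415,15.975): [(0, 0) (18.1574, 0) (23.6033, 29) (0, 29)]  |A|=605.5302
8. ⊥bis P0·P7 via (40.265,16.15): [(0, 0) (18.1574, 0) (23.6033, 29) (0, 29)]  |A|=605.5302
9. ⊥bis P0·P8 via (34.405,10.5): [(0, 0) (18.1574, 0) (23.6033, 29) (0, 29)]  |A|=605.5302
10. ⊥bis P0·P9 via (16.125,17.805): [(0, 0) (18.1574, 0) (19.5485, 7.408) (12.4387, 29) (0, 29)]  |A|=484.9969
11. canonical 5-gon: [(0, 0) (18.1574, 0) (19.5485, 7.408) (12.4387, 29) (0, 29)]
12. shoelace: 484.9969

Area of P0's cell: 484.9969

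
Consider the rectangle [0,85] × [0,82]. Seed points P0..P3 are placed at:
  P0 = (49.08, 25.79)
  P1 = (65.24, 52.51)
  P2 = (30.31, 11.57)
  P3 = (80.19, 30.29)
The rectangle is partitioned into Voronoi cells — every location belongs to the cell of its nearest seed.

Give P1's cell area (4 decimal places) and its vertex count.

1. box [0,85]×[0,82]: [(0, 0) (85, 0) (85, 82) (0, 82)]
2. ⊥bis P1·P0 via (57.16,39.15): [(0, 73.7198) (85, 22.3126) (85, 82) (0, 82)]  |A|=2888.6207
3. ⊥bis P1·P2 via (47.775,32.04): [(0, 73.7198) (85, 22.3126) (85, 82) (0, 82)]  |A|=2888.6207
4. ⊥bis P1·P3 via (72.715,41.4): [(0, 73.7198) (63.5905, 35.2609) (85, 49.6656) (85, 82) (0, 82)]  |A|=2595.8146
5. canonical 5-gon: [(0, 73.7198) (63.5905, 35.2609) (85, 49.6656) (85, 82) (0, 82)]
6. shoelace: 2595.8146

Area of P1's cell: 2595.8146 (5 vertices)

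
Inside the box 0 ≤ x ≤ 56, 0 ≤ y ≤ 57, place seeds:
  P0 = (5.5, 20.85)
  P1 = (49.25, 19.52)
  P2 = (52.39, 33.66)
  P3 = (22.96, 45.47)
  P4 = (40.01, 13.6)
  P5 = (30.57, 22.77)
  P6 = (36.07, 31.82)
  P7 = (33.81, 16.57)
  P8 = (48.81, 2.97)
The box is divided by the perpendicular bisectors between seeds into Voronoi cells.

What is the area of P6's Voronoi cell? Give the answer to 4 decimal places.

1. box [0,56]×[0,57]: [(0, 0) (56, 0) (56, 57) (0, 57)]
2. ⊥bis P6·P0 via (20.785,26.335): [(30.2353, 0) (56, 0) (56, 57) (9.7809, 57)]  |A|=2051.5387
3. ⊥bis P6·P1 via (42.66,25.67): [(27.0327, 8.9246) (56, 39.9644) (56, 57) (9.7809, 57)]  |A|=1357.7376
4. ⊥bis P6·P2 via (44.23,32.74): [(27.0327, 8.9246) (44.772, 27.9331) (41.4948, 57) (9.7809, 57)]  |A|=1051.2886
5. ⊥bis P6·P3 via (29.515,38.645): [(19.7374, 29.2542) (27.0327, 8.9246) (44.772, 27.9331) (42.1916, 50.8201)]  |A|=534.43
6. ⊥bis P6·P4 via (38.04,22.71): [(19.7374, 29.2542) (23.2347, 19.5084) (40.3673, 23.2133) (44.772, 27.9331) (42.1916, 50.8201)]  |A|=436.7307
7. ⊥bis P6·P5 via (33.32,27.295): [(23.7519, 33.1099) (40.1232, 23.1605) (40.3673, 23.2133) (44.772, 27.9331) (42.1916, 50.8201)]  |A|=296.517
8. ⊥bis P6·P7 via (34.94,24.195): [(23.7519, 33.1099) (39.5435, 23.5128) (40.5128, 23.3691) (44.772, 27.9331) (42.1916, 50.8201)]  |A|=296.3728
9. ⊥bis P6·P8 via (42.44,17.395): [(23.7519, 33.1099) (39.5435, 23.5128) (40.5128, 23.3691) (44.772, 27.9331) (42.1916, 50.8201)]  |A|=296.3728
10. canonical 5-gon: [(23.7519, 33.1099) (39.5435, 23.5128) (40.5128, 23.3691) (44.772, 27.9331) (42.1916, 50.8201)]
11. shoelace: 296.3728

Area of P6's cell: 296.3728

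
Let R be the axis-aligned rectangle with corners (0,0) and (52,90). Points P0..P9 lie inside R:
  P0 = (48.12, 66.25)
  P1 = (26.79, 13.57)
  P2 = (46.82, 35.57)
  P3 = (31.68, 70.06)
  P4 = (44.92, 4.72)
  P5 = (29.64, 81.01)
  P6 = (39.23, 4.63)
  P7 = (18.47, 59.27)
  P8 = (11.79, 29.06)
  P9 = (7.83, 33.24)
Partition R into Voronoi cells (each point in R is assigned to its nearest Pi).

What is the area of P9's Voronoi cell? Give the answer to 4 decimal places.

Area of P9's cell: 326.8436

1. box [0,52]×[0,90]: [(0, 0) (52, 0) (52, 90) (0, 90)]
2. ⊥bis P9·P0 via (27.975,49.745): [(0, 83.8896) (0, 0) (52, 0) (52, 20.4215)]  |A|=2712.0894
3. ⊥bis P9·P1 via (17.31,23.405): [(35.327, 40.7716) (0, 83.8896) (0, 6.7198)]  |A|=1363.087
4. ⊥bis P9·P2 via (27.325,34.405): [(27.4011, 33.1318) (26.285, 51.8077) (0, 83.8896) (0, 6.7198)]  |A|=1284.8126
5. ⊥bis P9·P3 via (19.755,51.65): [(27.4011, 33.1318) (26.5578, 47.2435) (0, 64.4462) (0, 6.7198)]  |A|=971.017
6. ⊥bis P9·P4 via (26.375,18.98): [(27.4011, 33.1318) (26.5578, 47.2435) (0, 64.4462) (0, 6.7198)]  |A|=971.017
7. ⊥bis P9·P5 via (18.735,57.125): [(27.4011, 33.1318) (26.5578, 47.2435) (0, 64.4462) (0, 6.7198)]  |A|=971.017
8. ⊥bis P9·P6 via (23.53,18.935): [(27.4011, 33.1318) (26.5578, 47.2435) (0, 64.4462) (0, 6.7198)]  |A|=971.017
9. ⊥bis P9·P7 via (13.15,46.255): [(27.4011, 33.1318) (26.954, 40.6125) (0, 51.6302) (0, 6.7198)]  |A|=713.6503
10. ⊥bis P9·P8 via (9.81,31.15): [(21.9551, 42.6558) (0, 51.6302) (0, 21.8563)]  |A|=326.8436
11. canonical 3-gon: [(21.9551, 42.6558) (0, 51.6302) (0, 21.8563)]
12. shoelace: 326.8436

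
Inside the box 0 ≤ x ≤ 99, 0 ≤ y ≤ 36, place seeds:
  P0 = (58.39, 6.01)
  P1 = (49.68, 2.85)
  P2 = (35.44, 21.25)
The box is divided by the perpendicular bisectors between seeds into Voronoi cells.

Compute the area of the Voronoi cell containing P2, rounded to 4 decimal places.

Area of P2's cell: 1699.2745

1. box [0,99]×[0,36]: [(0, 0) (99, 0) (99, 36) (0, 36)]
2. ⊥bis P2·P0 via (46.915,13.63): [(0, 0) (37.864, 0) (61.7698, 36) (0, 36)]  |A|=1793.4087
3. ⊥bis P2·P1 via (42.56,12.05): [(0, 0) (26.9898, 0) (49.3609, 17.3133) (61.7698, 36) (0, 36)]  |A|=1699.2745
4. canonical 5-gon: [(0, 0) (26.9898, 0) (49.3609, 17.3133) (61.7698, 36) (0, 36)]
5. shoelace: 1699.2745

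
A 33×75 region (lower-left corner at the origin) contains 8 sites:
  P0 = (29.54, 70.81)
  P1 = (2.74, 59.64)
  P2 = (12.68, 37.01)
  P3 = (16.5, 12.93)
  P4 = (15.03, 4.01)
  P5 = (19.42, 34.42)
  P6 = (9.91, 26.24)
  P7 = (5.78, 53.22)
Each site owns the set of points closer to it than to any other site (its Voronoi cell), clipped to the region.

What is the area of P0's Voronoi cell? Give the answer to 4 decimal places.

Area of P0's cell: 358.2198

1. box [0,33]×[0,75]: [(0, 0) (33, 0) (33, 75) (0, 75)]
2. ⊥bis P0·P1 via (16.14,65.225): [(33, 24.7731) (33, 75) (12.0659, 75)]  |A|=525.7285
3. ⊥bis P0·P2 via (21.11,53.91): [(20.7893, 54.07) (33, 47.9791) (33, 75) (12.0659, 75)]  |A|=384.0481
4. ⊥bis P0·P3 via (23.02,41.87): [(20.7893, 54.07) (33, 47.9791) (33, 75) (12.0659, 75)]  |A|=384.0481
5. ⊥bis P0·P4 via (22.285,37.41): [(20.7893, 54.07) (33, 47.9791) (33, 75) (12.0659, 75)]  |A|=384.0481
6. ⊥bis P0·P5 via (24.48,52.615): [(20.7893, 54.07) (22.7311, 53.1014) (33, 50.2456) (33, 75) (12.0659, 75)]  |A|=372.4107
7. ⊥bis P0·P6 via (19.725,48.525): [(20.7893, 54.07) (22.7311, 53.1014) (33, 50.2456) (33, 75) (12.0659, 75)]  |A|=372.4107
8. ⊥bis P0·P7 via (17.66,62.015): [(17.2433, 62.5779) (24.655, 52.5663) (33, 50.2456) (33, 75) (12.0659, 75)]  |A|=358.2198
9. canonical 5-gon: [(17.2433, 62.5779) (24.655, 52.5663) (33, 50.2456) (33, 75) (12.0659, 75)]
10. shoelace: 358.2198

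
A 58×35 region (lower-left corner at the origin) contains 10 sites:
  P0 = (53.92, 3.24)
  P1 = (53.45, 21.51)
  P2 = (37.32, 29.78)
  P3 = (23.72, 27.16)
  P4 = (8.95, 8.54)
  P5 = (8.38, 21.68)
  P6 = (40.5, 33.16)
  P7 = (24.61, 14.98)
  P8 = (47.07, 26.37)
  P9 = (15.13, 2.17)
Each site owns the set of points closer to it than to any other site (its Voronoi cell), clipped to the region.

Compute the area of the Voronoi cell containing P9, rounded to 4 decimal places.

1. box [0,58]×[0,35]: [(0, 0) (58, 0) (58, 35) (0, 35)]
2. ⊥bis P9·P0 via (34.525,2.705): [(0, 0) (34.5996, 0) (33.6342, 35) (0, 35)]  |A|=1194.0911
3. ⊥bis P9·P1 via (34.29,11.84): [(0, 0) (34.5996, 0) (34.272, 11.8756) (22.6012, 35) (0, 35)]  |A|=1066.5259
4. ⊥bis P9·P2 via (26.225,15.975): [(0, 0) (34.5996, 0) (34.3388, 9.454) (2.5531, 35) (0, 35)]  |A|=797.0916
5. ⊥bis P9·P3 via (19.425,14.665): [(0, 21.3421) (0, 0) (34.5996, 0) (34.3388, 9.454) (34.1549, 9.6018)]  |A|=531.4278
6. ⊥bis P9·P4 via (12.04,5.355): [(21.0577, 14.1038) (6.5204, 0) (34.5996, 0) (34.3388, 9.454) (34.1549, 9.6018)]  |A|=260.7387
7. ⊥bis P9·P5 via (11.755,11.925): [(21.0577, 14.1038) (6.5204, 0) (34.5996, 0) (34.3388, 9.454) (34.1549, 9.6018)]  |A|=260.7387
8. ⊥bis P9·P6 via (27.815,17.665): [(21.0577, 14.1038) (6.5204, 0) (34.5996, 0) (34.3388, 9.454) (34.1549, 9.6018)]  |A|=260.7387
9. ⊥bis P9·P7 via (19.87,8.575): [(17.311, 10.4688) (6.5204, 0) (31.4571, 0)]  |A|=130.5286
10. ⊥bis P9·P8 via (31.1,14.27): [(17.311, 10.4688) (6.5204, 0) (31.4571, 0)]  |A|=130.5286
11. canonical 3-gon: [(17.311, 10.4688) (6.5204, 0) (31.4571, 0)]
12. shoelace: 130.5286

Area of P9's cell: 130.5286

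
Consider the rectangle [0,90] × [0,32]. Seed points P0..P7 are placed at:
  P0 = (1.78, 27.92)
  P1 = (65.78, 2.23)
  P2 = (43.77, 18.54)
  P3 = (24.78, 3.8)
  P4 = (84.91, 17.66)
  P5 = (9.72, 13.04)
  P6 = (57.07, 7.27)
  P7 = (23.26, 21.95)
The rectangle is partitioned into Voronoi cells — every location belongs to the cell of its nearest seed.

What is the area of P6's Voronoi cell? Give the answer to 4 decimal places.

1. box [0,90]×[0,32]: [(0, 0) (90, 0) (90, 32) (0, 32)]
2. ⊥bis P6·P0 via (29.425,17.595): [(22.8535, 0) (90, 0) (90, 32) (34.8051, 32)]  |A|=1957.4627
3. ⊥bis P6·P1 via (61.425,4.75): [(22.8535, 0) (58.6764, 0) (77.1931, 32) (34.8051, 32)]  |A|=1251.375
4. ⊥bis P6·P2 via (50.42,12.905): [(39.4847, 0) (58.6764, 0) (77.1931, 32) (66.6005, 32)]  |A|=476.5489
5. ⊥bis P6·P3 via (40.925,5.535): [(41.2908, 2.1314) (41.5198, 0) (58.6764, 0) (77.1931, 32) (66.6005, 32)]  |A|=474.3801
6. ⊥bis P6·P4 via (70.99,12.465): [(64.5865, 29.6232) (41.2908, 2.1314) (41.5198, 0) (58.6764, 0) (68.9901, 17.8238)]  |A|=382.1834
7. ⊥bis P6·P5 via (33.395,10.155): [(64.5865, 29.6232) (41.2908, 2.1314) (41.5198, 0) (58.6764, 0) (68.9901, 17.8238)]  |A|=382.1834
8. ⊥bis P6·P7 via (40.165,14.61): [(64.5865, 29.6232) (41.2908, 2.1314) (41.5198, 0) (58.6764, 0) (68.9901, 17.8238)]  |A|=382.1834
9. canonical 5-gon: [(64.5865, 29.6232) (41.2908, 2.1314) (41.5198, 0) (58.6764, 0) (68.9901, 17.8238)]
10. shoelace: 382.1834

Area of P6's cell: 382.1834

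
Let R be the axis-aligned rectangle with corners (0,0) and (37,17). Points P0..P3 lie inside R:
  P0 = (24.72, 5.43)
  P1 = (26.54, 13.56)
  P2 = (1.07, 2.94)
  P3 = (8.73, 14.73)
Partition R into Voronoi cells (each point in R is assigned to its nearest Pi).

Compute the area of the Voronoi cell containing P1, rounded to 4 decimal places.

1. box [0,37]×[0,17]: [(0, 0) (37, 0) (37, 17) (0, 17)]
2. ⊥bis P1·P0 via (25.63,9.495): [(0, 15.2326) (37, 6.9497) (37, 17) (0, 17)]  |A|=218.6279
3. ⊥bis P1·P2 via (13.805,8.25): [(12.015, 12.5429) (37, 6.9497) (37, 17) (10.1566, 17)]  |A|=185.3756
4. ⊥bis P1·P3 via (17.635,14.145): [(17.4498, 11.3262) (37, 6.9497) (37, 17) (17.8226, 17)]  |A|=152.6469
5. canonical 4-gon: [(17.4498, 11.3262) (37, 6.9497) (37, 17) (17.8226, 17)]
6. shoelace: 152.6469

Area of P1's cell: 152.6469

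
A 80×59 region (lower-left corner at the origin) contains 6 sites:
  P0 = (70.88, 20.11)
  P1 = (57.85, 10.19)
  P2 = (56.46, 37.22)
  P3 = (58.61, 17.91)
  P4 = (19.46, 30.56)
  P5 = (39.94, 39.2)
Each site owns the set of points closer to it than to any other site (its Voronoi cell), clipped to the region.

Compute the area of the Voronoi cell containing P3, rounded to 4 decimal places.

Area of P3's cell: 293.3446

1. box [0,80]×[0,59]: [(0, 0) (80, 0) (80, 59) (0, 59)]
2. ⊥bis P3·P0 via (64.745,19.01): [(0, 0) (68.1535, 0) (57.5748, 59) (0, 59)]  |A|=3708.985
3. ⊥bis P3·P1 via (58.23,14.05): [(0, 19.7825) (65.7674, 13.308) (57.5748, 59) (0, 59)]  |A|=2604.9714
4. ⊥bis P3·P2 via (57.535,27.565): [(0, 21.159) (0, 19.7825) (65.7674, 13.308) (63.1, 28.1846)]  |A|=523.992
5. ⊥bis P3·P4 via (39.035,24.235): [(39.4607, 25.5526) (36.4373, 16.1954) (65.7674, 13.308) (63.1, 28.1846)]  |A|=320.9353
6. ⊥bis P3·P5 via (49.275,28.555): [(46.7806, 26.3676) (36.934, 17.7327) (36.4373, 16.1954) (65.7674, 13.308) (63.1, 28.1846)]  |A|=293.3446
7. canonical 5-gon: [(46.7806, 26.3676) (36.934, 17.7327) (36.4373, 16.1954) (65.7674, 13.308) (63.1, 28.1846)]
8. shoelace: 293.3446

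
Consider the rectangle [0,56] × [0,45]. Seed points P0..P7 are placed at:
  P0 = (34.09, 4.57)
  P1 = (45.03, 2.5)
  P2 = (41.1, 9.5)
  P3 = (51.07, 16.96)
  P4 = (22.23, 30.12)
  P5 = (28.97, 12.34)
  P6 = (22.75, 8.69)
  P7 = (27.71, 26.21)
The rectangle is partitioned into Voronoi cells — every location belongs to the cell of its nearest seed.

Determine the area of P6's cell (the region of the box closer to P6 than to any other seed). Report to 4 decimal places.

Area of P6's cell: 485.1440

1. box [0,56]×[0,45]: [(0, 0) (56, 0) (56, 45) (0, 45)]
2. ⊥bis P6·P0 via (28.42,6.63): [(0, 0) (26.0112, 0) (42.3604, 45) (0, 45)]  |A|=1538.3619
3. ⊥bis P6·P1 via (33.89,5.595): [(0, 0) (26.0112, 0) (42.3604, 45) (0, 45)]  |A|=1538.3619
4. ⊥bis P6·P2 via (31.925,9.095): [(0, 0) (26.0112, 0) (31.6423, 15.4992) (30.3401, 45) (0, 45)]  |A|=1361.057
5. ⊥bis P6·P3 via (36.91,12.825): [(0, 0) (26.0112, 0) (31.6423, 15.4992) (30.8433, 33.5999) (27.5143, 45) (0, 45)]  |A|=1344.9497
6. ⊥bis P6·P4 via (22.49,19.405): [(0, 18.8593) (0, 0) (26.0112, 0) (31.6423, 15.4992) (31.4603, 19.6227)]  |A|=564.8843
7. ⊥bis P6·P5 via (25.86,10.515): [(20.6691, 19.3608) (0, 18.8593) (0, 0) (26.0112, 0) (28.3128, 6.3351)]  |A|=485.9036
8. ⊥bis P6·P7 via (25.23,17.45): [(21.1052, 18.6178) (18.6533, 19.3119) (0, 18.8593) (0, 0) (26.0112, 0) (28.3128, 6.3351)]  |A|=485.144
9. canonical 6-gon: [(21.1052, 18.6178) (18.6533, 19.3119) (0, 18.8593) (0, 0) (26.0112, 0) (28.3128, 6.3351)]
10. shoelace: 485.144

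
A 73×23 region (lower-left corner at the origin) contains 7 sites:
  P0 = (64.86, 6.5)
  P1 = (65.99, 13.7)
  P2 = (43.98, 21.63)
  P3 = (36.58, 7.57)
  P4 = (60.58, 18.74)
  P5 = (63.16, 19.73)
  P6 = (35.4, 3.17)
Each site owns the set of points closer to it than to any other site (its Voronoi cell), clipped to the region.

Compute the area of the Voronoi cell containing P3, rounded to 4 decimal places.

Area of P3's cell: 565.5492

1. box [0,73]×[0,23]: [(0, 0) (73, 0) (73, 23) (0, 23)]
2. ⊥bis P3·P0 via (50.72,7.035): [(0, 0) (50.4538, 0) (51.3241, 23) (0, 23)]  |A|=1170.4456
3. ⊥bis P3·P1 via (51.285,10.635): [(0, 0) (50.4538, 0) (50.9221, 12.3762) (48.7077, 23) (0, 23)]  |A|=1156.5479
4. ⊥bis P3·P2 via (40.28,14.6): [(0, 0) (50.4538, 0) (50.7968, 9.0648) (24.32, 23) (0, 23)]  |A|=982.2927
5. ⊥bis P3·P4 via (48.58,13.155): [(0, 0) (50.4538, 0) (50.7733, 8.4425) (50.382, 9.2831) (24.32, 23) (0, 23)]  |A|=982.1611
6. ⊥bis P3·P5 via (49.87,13.65): [(0, 0) (50.4538, 0) (50.7733, 8.4425) (50.382, 9.2831) (24.32, 23) (0, 23)]  |A|=982.1611
7. ⊥bis P3·P6 via (35.99,5.37): [(0, 15.0219) (50.5097, 1.4761) (50.7733, 8.4425) (50.382, 9.2831) (24.32, 23) (0, 23)]  |A|=565.5492
8. canonical 6-gon: [(0, 15.0219) (50.5097, 1.4761) (50.7733, 8.4425) (50.382, 9.2831) (24.32, 23) (0, 23)]
9. shoelace: 565.5492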